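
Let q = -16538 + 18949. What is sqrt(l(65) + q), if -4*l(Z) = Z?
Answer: sqrt(9579)/2 ≈ 48.936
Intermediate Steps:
l(Z) = -Z/4
q = 2411
sqrt(l(65) + q) = sqrt(-1/4*65 + 2411) = sqrt(-65/4 + 2411) = sqrt(9579/4) = sqrt(9579)/2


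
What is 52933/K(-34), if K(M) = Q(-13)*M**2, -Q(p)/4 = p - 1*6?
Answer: 52933/87856 ≈ 0.60250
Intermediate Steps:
Q(p) = 24 - 4*p (Q(p) = -4*(p - 1*6) = -4*(p - 6) = -4*(-6 + p) = 24 - 4*p)
K(M) = 76*M**2 (K(M) = (24 - 4*(-13))*M**2 = (24 + 52)*M**2 = 76*M**2)
52933/K(-34) = 52933/((76*(-34)**2)) = 52933/((76*1156)) = 52933/87856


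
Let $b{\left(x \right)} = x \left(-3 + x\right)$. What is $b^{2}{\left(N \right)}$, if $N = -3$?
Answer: $324$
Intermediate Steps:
$b^{2}{\left(N \right)} = \left(- 3 \left(-3 - 3\right)\right)^{2} = \left(\left(-3\right) \left(-6\right)\right)^{2} = 18^{2} = 324$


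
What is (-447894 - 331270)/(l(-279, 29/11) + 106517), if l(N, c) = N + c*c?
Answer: -94278844/12855639 ≈ -7.3337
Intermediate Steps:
l(N, c) = N + c**2
(-447894 - 331270)/(l(-279, 29/11) + 106517) = (-447894 - 331270)/((-279 + (29/11)**2) + 106517) = -779164/((-279 + (29*(1/11))**2) + 106517) = -779164/((-279 + (29/11)**2) + 106517) = -779164/((-279 + 841/121) + 106517) = -779164/(-32918/121 + 106517) = -779164/12855639/121 = -779164*121/12855639 = -94278844/12855639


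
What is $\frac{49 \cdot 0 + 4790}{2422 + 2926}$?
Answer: $\frac{2395}{2674} \approx 0.89566$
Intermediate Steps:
$\frac{49 \cdot 0 + 4790}{2422 + 2926} = \frac{0 + 4790}{5348} = 4790 \cdot \frac{1}{5348} = \frac{2395}{2674}$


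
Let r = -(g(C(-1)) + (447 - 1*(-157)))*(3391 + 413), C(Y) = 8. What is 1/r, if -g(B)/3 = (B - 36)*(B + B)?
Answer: -1/7410192 ≈ -1.3495e-7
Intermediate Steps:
g(B) = -6*B*(-36 + B) (g(B) = -3*(B - 36)*(B + B) = -3*(-36 + B)*2*B = -6*B*(-36 + B))
r = -7410192 (r = -(6*8*(36 - 1*8) + (447 - 1*(-157)))*(3391 + 413) = -(6*8*(36 - 8) + (447 + 157))*3804 = -(6*8*28 + 604)*3804 = -(1344 + 604)*3804 = -1948*3804 = -1*7410192 = -7410192)
1/r = 1/(-7410192) = -1/7410192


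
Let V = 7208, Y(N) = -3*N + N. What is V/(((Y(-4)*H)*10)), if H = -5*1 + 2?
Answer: -901/30 ≈ -30.033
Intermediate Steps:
Y(N) = -2*N
H = -3 (H = -5 + 2 = -3)
V/(((Y(-4)*H)*10)) = 7208/(((-2*(-4)*(-3))*10)) = 7208/(((8*(-3))*10)) = 7208/((-24*10)) = 7208/(-240) = 7208*(-1/240) = -901/30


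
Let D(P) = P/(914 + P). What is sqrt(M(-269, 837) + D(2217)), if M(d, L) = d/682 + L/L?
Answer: sqrt(6232925534)/68882 ≈ 1.1461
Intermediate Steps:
M(d, L) = 1 + d/682 (M(d, L) = d*(1/682) + 1 = d/682 + 1 = 1 + d/682)
sqrt(M(-269, 837) + D(2217)) = sqrt((1 + (1/682)*(-269)) + 2217/(914 + 2217)) = sqrt((1 - 269/682) + 2217/3131) = sqrt(413/682 + 2217*(1/3131)) = sqrt(413/682 + 2217/3131) = sqrt(90487/68882) = sqrt(6232925534)/68882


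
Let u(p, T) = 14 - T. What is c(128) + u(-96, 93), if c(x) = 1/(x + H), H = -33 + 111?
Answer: -16273/206 ≈ -78.995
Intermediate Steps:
H = 78
c(x) = 1/(78 + x) (c(x) = 1/(x + 78) = 1/(78 + x))
c(128) + u(-96, 93) = 1/(78 + 128) + (14 - 1*93) = 1/206 + (14 - 93) = 1/206 - 79 = -16273/206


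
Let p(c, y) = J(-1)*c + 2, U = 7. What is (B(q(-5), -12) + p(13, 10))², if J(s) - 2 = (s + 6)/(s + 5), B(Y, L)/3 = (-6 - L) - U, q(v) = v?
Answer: 27225/16 ≈ 1701.6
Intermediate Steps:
B(Y, L) = -39 - 3*L (B(Y, L) = 3*((-6 - L) - 1*7) = 3*((-6 - L) - 7) = 3*(-13 - L) = -39 - 3*L)
J(s) = 2 + (6 + s)/(5 + s) (J(s) = 2 + (s + 6)/(s + 5) = 2 + (6 + s)/(5 + s))
p(c, y) = 2 + 13*c/4 (p(c, y) = ((16 + 3*(-1))/(5 - 1))*c + 2 = ((16 - 3)/4)*c + 2 = ((¼)*13)*c + 2 = 13*c/4 + 2 = 2 + 13*c/4)
(B(q(-5), -12) + p(13, 10))² = ((-39 - 3*(-12)) + (2 + (13/4)*13))² = ((-39 + 36) + (2 + 169/4))² = (-3 + 177/4)² = (165/4)² = 27225/16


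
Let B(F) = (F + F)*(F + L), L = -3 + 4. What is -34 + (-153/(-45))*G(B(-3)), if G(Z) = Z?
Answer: 34/5 ≈ 6.8000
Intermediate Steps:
L = 1
B(F) = 2*F*(1 + F) (B(F) = (F + F)*(F + 1) = (2*F)*(1 + F) = 2*F*(1 + F))
-34 + (-153/(-45))*G(B(-3)) = -34 + (-153/(-45))*(2*(-3)*(1 - 3)) = -34 + (-153*(-1/45))*(2*(-3)*(-2)) = -34 + (17/5)*12 = -34 + 204/5 = 34/5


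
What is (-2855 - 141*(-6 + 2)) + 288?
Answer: -2003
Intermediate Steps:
(-2855 - 141*(-6 + 2)) + 288 = (-2855 - 141*(-4)) + 288 = (-2855 + 564) + 288 = -2291 + 288 = -2003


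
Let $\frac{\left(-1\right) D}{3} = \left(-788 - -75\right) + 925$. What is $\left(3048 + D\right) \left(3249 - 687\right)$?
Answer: $6179544$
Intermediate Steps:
$D = -636$ ($D = - 3 \left(\left(-788 - -75\right) + 925\right) = - 3 \left(\left(-788 + 75\right) + 925\right) = - 3 \left(-713 + 925\right) = \left(-3\right) 212 = -636$)
$\left(3048 + D\right) \left(3249 - 687\right) = \left(3048 - 636\right) \left(3249 - 687\right) = 2412 \cdot 2562 = 6179544$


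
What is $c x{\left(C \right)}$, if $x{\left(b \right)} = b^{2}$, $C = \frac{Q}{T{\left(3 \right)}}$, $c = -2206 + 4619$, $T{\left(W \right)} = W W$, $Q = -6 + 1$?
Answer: $\frac{60325}{81} \approx 744.75$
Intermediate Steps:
$Q = -5$
$T{\left(W \right)} = W^{2}$
$c = 2413$
$C = - \frac{5}{9}$ ($C = - \frac{5}{3^{2}} = - \frac{5}{9} \approx -0.55556$)
$c x{\left(C \right)} = 2413 \left(- \frac{5}{9}\right)^{2} = 2413 \cdot \frac{25}{81} = \frac{60325}{81}$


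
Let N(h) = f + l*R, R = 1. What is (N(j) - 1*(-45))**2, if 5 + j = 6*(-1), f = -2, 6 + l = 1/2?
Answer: 5625/4 ≈ 1406.3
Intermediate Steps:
l = -11/2 (l = -6 + 1/2 = -11/2 ≈ -5.5000)
j = -11 (j = -5 + 6*(-1) = -5 - 6 = -11)
N(h) = -15/2 (N(h) = -2 - 11/2*1 = -2 - 11/2 = -15/2)
(N(j) - 1*(-45))**2 = (-15/2 - 1*(-45))**2 = (-15/2 + 45)**2 = (75/2)**2 = 5625/4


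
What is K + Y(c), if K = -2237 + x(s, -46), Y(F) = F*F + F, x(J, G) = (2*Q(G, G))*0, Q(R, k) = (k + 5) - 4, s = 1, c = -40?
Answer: -677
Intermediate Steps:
Q(R, k) = 1 + k (Q(R, k) = (5 + k) - 4 = 1 + k)
x(J, G) = 0 (x(J, G) = (2*(1 + G))*0 = (2 + 2*G)*0 = 0)
Y(F) = F + F² (Y(F) = F² + F = F + F²)
K = -2237 (K = -2237 + 0 = -2237)
K + Y(c) = -2237 - 40*(1 - 40) = -2237 - 40*(-39) = -2237 + 1560 = -677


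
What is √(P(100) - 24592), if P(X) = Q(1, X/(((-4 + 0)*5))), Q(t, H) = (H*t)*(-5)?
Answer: I*√24567 ≈ 156.74*I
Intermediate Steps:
Q(t, H) = -5*H*t
P(X) = X/4 (P(X) = -5*X/(((-4 + 0)*5))*1 = -5*X/((-4*5))*1 = -5*X/(-20)*1 = -5*X*(-1/20)*1 = -5*(-X/20)*1 = X/4)
√(P(100) - 24592) = √((¼)*100 - 24592) = √(25 - 24592) = √(-24567) = I*√24567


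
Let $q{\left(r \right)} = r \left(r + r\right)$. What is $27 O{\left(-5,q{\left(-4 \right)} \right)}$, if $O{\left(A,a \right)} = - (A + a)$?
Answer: $-729$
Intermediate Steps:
$q{\left(r \right)} = 2 r^{2}$ ($q{\left(r \right)} = r 2 r = 2 r^{2}$)
$O{\left(A,a \right)} = - A - a$
$27 O{\left(-5,q{\left(-4 \right)} \right)} = 27 \left(\left(-1\right) \left(-5\right) - 2 \left(-4\right)^{2}\right) = 27 \left(5 - 2 \cdot 16\right) = 27 \left(5 - 32\right) = 27 \left(-27\right) = -729$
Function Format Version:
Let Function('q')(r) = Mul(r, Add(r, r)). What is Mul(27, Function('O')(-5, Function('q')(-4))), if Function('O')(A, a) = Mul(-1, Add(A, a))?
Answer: -729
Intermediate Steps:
Function('q')(r) = Mul(2, Pow(r, 2)) (Function('q')(r) = Mul(r, Mul(2, r)) = Mul(2, Pow(r, 2)))
Function('O')(A, a) = Add(Mul(-1, A), Mul(-1, a))
Mul(27, Function('O')(-5, Function('q')(-4))) = Mul(27, Add(Mul(-1, -5), Mul(-1, Mul(2, Pow(-4, 2))))) = Mul(27, Add(5, Mul(-1, Mul(2, 16)))) = Mul(27, Add(5, Mul(-1, 32))) = Mul(27, Add(5, -32)) = Mul(27, -27) = -729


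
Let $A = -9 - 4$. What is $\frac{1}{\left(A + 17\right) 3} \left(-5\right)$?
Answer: $- \frac{5}{12} \approx -0.41667$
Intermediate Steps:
$A = -13$
$\frac{1}{\left(A + 17\right) 3} \left(-5\right) = \frac{1}{\left(-13 + 17\right) 3} \left(-5\right) = \frac{1}{4} \cdot \frac{1}{3} \left(-5\right) = \frac{1}{12} \left(-5\right) = - \frac{5}{12}$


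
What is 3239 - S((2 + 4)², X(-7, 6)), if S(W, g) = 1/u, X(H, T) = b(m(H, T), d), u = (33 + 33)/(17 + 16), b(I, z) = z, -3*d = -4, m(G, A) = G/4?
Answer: 6477/2 ≈ 3238.5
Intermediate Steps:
m(G, A) = G/4 (m(G, A) = G*(¼) = G/4)
d = 4/3 (d = -⅓*(-4) = 4/3 ≈ 1.3333)
u = 2 (u = 66/33 = 66*(1/33) = 2)
X(H, T) = 4/3
S(W, g) = ½ (S(W, g) = 1/2 = ½)
3239 - S((2 + 4)², X(-7, 6)) = 3239 - 1*½ = 3239 - ½ = 6477/2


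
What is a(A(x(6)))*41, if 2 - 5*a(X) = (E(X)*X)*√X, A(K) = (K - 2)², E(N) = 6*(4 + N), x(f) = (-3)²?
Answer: -4471952/5 ≈ -8.9439e+5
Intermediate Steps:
x(f) = 9
E(N) = 24 + 6*N
A(K) = (-2 + K)²
a(X) = ⅖ - X^(3/2)*(24 + 6*X)/5 (a(X) = ⅖ - (24 + 6*X)*X*√X/5 = ⅖ - X*(24 + 6*X)*√X/5 = ⅖ - X^(3/2)*(24 + 6*X)/5)
a(A(x(6)))*41 = (⅖ - 6*((-2 + 9)²)^(3/2)*(4 + (-2 + 9)²)/5)*41 = (⅖ - 6*(7²)^(3/2)*(4 + 7²)/5)*41 = (⅖ - 6*49^(3/2)*(4 + 49)/5)*41 = (⅖ - 6/5*343*53)*41 = (⅖ - 109074/5)*41 = -109072/5*41 = -4471952/5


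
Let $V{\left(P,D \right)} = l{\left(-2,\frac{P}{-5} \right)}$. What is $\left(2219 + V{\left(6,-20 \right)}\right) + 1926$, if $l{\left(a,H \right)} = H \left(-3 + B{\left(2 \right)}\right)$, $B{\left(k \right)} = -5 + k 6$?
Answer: $\frac{20701}{5} \approx 4140.2$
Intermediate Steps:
$B{\left(k \right)} = -5 + 6 k$
$l{\left(a,H \right)} = 4 H$ ($l{\left(a,H \right)} = H \left(-3 + \left(-5 + 6 \cdot 2\right)\right) = H \left(-3 + \left(-5 + 12\right)\right) = H \left(-3 + 7\right) = H 4 = 4 H$)
$V{\left(P,D \right)} = - \frac{4 P}{5}$ ($V{\left(P,D \right)} = 4 \frac{P}{-5} = 4 P \left(- \frac{1}{5}\right) = 4 \left(- \frac{P}{5}\right) = - \frac{4 P}{5}$)
$\left(2219 + V{\left(6,-20 \right)}\right) + 1926 = \left(2219 - \frac{24}{5}\right) + 1926 = \frac{11071}{5} + 1926 = \frac{20701}{5}$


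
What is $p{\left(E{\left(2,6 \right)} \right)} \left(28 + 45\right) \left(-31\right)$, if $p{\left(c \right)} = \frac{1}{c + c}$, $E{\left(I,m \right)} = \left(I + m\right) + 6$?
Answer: $- \frac{2263}{28} \approx -80.821$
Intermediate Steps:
$E{\left(I,m \right)} = 6 + I + m$
$p{\left(c \right)} = \frac{1}{2 c}$
$p{\left(E{\left(2,6 \right)} \right)} \left(28 + 45\right) \left(-31\right) = \frac{1}{2 \left(6 + 2 + 6\right)} \left(28 + 45\right) \left(-31\right) = \frac{1}{2 \cdot 14} \cdot 73 \left(-31\right) = \frac{1}{2} \cdot \frac{1}{14} \cdot 73 \left(-31\right) = \frac{1}{28} \cdot 73 \left(-31\right) = \frac{73}{28} \left(-31\right) = - \frac{2263}{28}$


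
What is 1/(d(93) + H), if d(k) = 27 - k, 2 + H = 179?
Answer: 1/111 ≈ 0.0090090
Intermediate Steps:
H = 177 (H = -2 + 179 = 177)
1/(d(93) + H) = 1/((27 - 1*93) + 177) = 1/((27 - 93) + 177) = 1/(-66 + 177) = 1/111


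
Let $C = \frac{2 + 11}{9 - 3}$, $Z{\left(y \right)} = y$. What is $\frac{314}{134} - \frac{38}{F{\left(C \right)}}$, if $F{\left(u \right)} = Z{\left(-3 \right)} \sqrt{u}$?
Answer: $\frac{157}{67} + \frac{38 \sqrt{78}}{39} \approx 10.949$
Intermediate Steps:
$C = \frac{13}{6} \approx 2.1667$
$F{\left(u \right)} = - 3 \sqrt{u}$
$\frac{314}{134} - \frac{38}{F{\left(C \right)}} = \frac{314}{134} - \frac{38}{\left(-3\right) \sqrt{\frac{13}{6}}} = 314 \cdot \frac{1}{134} - \frac{38}{\left(-3\right) \frac{\sqrt{78}}{6}} = \frac{157}{67} - \frac{38}{\left(- \frac{1}{2}\right) \sqrt{78}} = \frac{157}{67} - 38 \left(- \frac{\sqrt{78}}{39}\right) = \frac{157}{67} + \frac{38 \sqrt{78}}{39}$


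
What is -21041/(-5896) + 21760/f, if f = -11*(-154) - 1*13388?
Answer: 58878247/34473912 ≈ 1.7079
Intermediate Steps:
f = -11694 (f = 1694 - 13388 = -11694)
-21041/(-5896) + 21760/f = -21041/(-5896) + 21760/(-11694) = -21041*(-1/5896) + 21760*(-1/11694) = 21041/5896 - 10880/5847 = 58878247/34473912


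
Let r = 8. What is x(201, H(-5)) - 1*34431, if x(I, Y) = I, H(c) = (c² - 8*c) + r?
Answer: -34230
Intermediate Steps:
H(c) = 8 + c² - 8*c (H(c) = (c² - 8*c) + 8 = 8 + c² - 8*c)
x(201, H(-5)) - 1*34431 = 201 - 1*34431 = 201 - 34431 = -34230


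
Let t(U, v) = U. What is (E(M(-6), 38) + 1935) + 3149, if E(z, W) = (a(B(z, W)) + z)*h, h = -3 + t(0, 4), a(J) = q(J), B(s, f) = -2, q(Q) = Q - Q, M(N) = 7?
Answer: 5063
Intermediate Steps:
q(Q) = 0
a(J) = 0
h = -3 (h = -3 + 0 = -3)
E(z, W) = -3*z (E(z, W) = (0 + z)*(-3) = z*(-3) = -3*z)
(E(M(-6), 38) + 1935) + 3149 = (-3*7 + 1935) + 3149 = (-21 + 1935) + 3149 = 1914 + 3149 = 5063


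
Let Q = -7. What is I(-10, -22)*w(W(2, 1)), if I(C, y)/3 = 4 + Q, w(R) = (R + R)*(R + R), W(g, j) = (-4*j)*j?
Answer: -576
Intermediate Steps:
W(g, j) = -4*j²
w(R) = 4*R² (w(R) = (2*R)*(2*R) = 4*R²)
I(C, y) = -9 (I(C, y) = 3*(4 - 7) = 3*(-3) = -9)
I(-10, -22)*w(W(2, 1)) = -36*(-4*1²)² = -36*(-4*1)² = -36*(-4)² = -36*16 = -9*64 = -576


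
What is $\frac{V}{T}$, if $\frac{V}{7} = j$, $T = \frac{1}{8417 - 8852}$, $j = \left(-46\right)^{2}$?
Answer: $-6443220$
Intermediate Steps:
$j = 2116$
$T = - \frac{1}{435}$ ($T = \frac{1}{-435} = - \frac{1}{435} \approx -0.0022989$)
$V = 14812$ ($V = 7 \cdot 2116 = 14812$)
$\frac{V}{T} = \frac{14812}{- \frac{1}{435}} = 14812 \left(-435\right) = -6443220$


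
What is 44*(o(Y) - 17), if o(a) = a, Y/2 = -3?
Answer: -1012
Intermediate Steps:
Y = -6 (Y = 2*(-3) = -6)
44*(o(Y) - 17) = 44*(-6 - 17) = 44*(-23) = -1012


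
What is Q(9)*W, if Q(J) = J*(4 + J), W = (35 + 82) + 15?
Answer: 15444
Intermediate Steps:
W = 132 (W = 117 + 15 = 132)
Q(9)*W = (9*(4 + 9))*132 = (9*13)*132 = 117*132 = 15444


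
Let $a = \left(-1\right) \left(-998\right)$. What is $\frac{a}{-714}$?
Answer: $- \frac{499}{357} \approx -1.3978$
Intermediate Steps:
$a = 998$
$\frac{a}{-714} = \frac{1}{-714} \cdot 998 = \left(- \frac{1}{714}\right) 998 = - \frac{499}{357}$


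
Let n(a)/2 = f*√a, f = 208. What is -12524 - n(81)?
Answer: -16268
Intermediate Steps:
n(a) = 416*√a (n(a) = 2*(208*√a) = 416*√a)
-12524 - n(81) = -12524 - 416*√81 = -12524 - 416*9 = -12524 - 1*3744 = -12524 - 3744 = -16268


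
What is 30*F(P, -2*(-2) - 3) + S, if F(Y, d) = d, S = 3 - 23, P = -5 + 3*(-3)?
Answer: 10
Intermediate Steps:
P = -14 (P = -5 - 9 = -14)
S = -20
30*F(P, -2*(-2) - 3) + S = 30*(-2*(-2) - 3) - 20 = 30*(4 - 3) - 20 = 30*1 - 20 = 30 - 20 = 10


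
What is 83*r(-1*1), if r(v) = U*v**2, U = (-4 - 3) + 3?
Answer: -332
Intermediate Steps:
U = -4 (U = -7 + 3 = -4)
r(v) = -4*v**2
83*r(-1*1) = 83*(-4*(-1*1)**2) = 83*(-4*(-1)**2) = 83*(-4*1) = 83*(-4) = -332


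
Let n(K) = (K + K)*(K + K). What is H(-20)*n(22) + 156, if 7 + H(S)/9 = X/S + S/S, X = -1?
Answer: -517584/5 ≈ -1.0352e+5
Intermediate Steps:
n(K) = 4*K² (n(K) = (2*K)*(2*K) = 4*K²)
H(S) = -54 - 9/S (H(S) = -63 + 9*(-1/S + S/S) = -63 + 9*(-1/S + 1) = -63 + 9*(1 - 1/S) = -63 + (9 - 9/S) = -54 - 9/S)
H(-20)*n(22) + 156 = (-54 - 9/(-20))*(4*22²) + 156 = (-54 - 9*(-1/20))*(4*484) + 156 = (-54 + 9/20)*1936 + 156 = -1071/20*1936 + 156 = -518364/5 + 156 = -517584/5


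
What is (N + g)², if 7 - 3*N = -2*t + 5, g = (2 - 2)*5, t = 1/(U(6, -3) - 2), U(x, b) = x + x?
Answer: 121/225 ≈ 0.53778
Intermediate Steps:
U(x, b) = 2*x
t = ⅒ (t = 1/(2*6 - 2) = 1/(12 - 2) = 1/10 = ⅒ ≈ 0.10000)
g = 0 (g = 0*5 = 0)
N = 11/15 (N = 7/3 - (-2*⅒ + 5)/3 = 7/3 - (-⅕ + 5)/3 = 7/3 - ⅓*24/5 = 7/3 - 8/5 = 11/15 ≈ 0.73333)
(N + g)² = (11/15 + 0)² = (11/15)² = 121/225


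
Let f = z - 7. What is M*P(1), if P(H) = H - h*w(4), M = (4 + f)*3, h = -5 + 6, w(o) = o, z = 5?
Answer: -18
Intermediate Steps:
f = -2 (f = 5 - 7 = -2)
h = 1
M = 6 (M = (4 - 2)*3 = 2*3 = 6)
P(H) = -4 + H (P(H) = H - 4 = -4 + H)
M*P(1) = 6*(-4 + 1) = 6*(-3) = -18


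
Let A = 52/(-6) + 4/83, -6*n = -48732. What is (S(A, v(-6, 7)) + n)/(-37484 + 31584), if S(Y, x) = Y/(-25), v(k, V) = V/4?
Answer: -12640399/9181875 ≈ -1.3767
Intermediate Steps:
n = 8122 (n = -⅙*(-48732) = 8122)
v(k, V) = V/4 (v(k, V) = V*(¼) = V/4)
A = -2146/249 (A = 52*(-⅙) + 4*(1/83) = -26/3 + 4/83 = -2146/249 ≈ -8.6185)
S(Y, x) = -Y/25 (S(Y, x) = Y*(-1/25) = -Y/25)
(S(A, v(-6, 7)) + n)/(-37484 + 31584) = (-1/25*(-2146/249) + 8122)/(-37484 + 31584) = (2146/6225 + 8122)/(-5900) = (50561596/6225)*(-1/5900) = -12640399/9181875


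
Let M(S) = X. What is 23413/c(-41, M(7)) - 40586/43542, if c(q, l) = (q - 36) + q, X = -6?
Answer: -8679983/43542 ≈ -199.35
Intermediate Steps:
M(S) = -6
c(q, l) = -36 + 2*q (c(q, l) = (-36 + q) + q = -36 + 2*q)
23413/c(-41, M(7)) - 40586/43542 = 23413/(-36 + 2*(-41)) - 40586/43542 = 23413/(-36 - 82) - 40586*1/43542 = 23413/(-118) - 20293/21771 = 23413*(-1/118) - 20293/21771 = -23413/118 - 20293/21771 = -8679983/43542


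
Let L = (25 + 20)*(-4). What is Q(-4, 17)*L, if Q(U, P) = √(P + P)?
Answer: -180*√34 ≈ -1049.6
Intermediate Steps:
Q(U, P) = √2*√P (Q(U, P) = √(2*P) = √2*√P)
L = -180 (L = 45*(-4) = -180)
Q(-4, 17)*L = (√2*√17)*(-180) = √34*(-180) = -180*√34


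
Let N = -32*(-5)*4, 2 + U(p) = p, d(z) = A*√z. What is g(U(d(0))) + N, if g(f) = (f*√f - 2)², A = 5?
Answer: 636 + 8*I*√2 ≈ 636.0 + 11.314*I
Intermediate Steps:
d(z) = 5*√z
U(p) = -2 + p
N = 640 (N = 160*4 = 640)
g(f) = (-2 + f^(3/2))² (g(f) = (f^(3/2) - 2)² = (-2 + f^(3/2))²)
g(U(d(0))) + N = (-2 + (-2 + 5*√0)^(3/2))² + 640 = (-2 + (-2 + 5*0)^(3/2))² + 640 = (-2 + (-2 + 0)^(3/2))² + 640 = (-2 + (-2)^(3/2))² + 640 = (-2 - 2*I*√2)² + 640 = 640 + (-2 - 2*I*√2)²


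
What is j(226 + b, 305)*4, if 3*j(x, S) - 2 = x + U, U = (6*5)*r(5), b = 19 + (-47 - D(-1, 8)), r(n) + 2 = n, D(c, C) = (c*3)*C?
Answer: 1256/3 ≈ 418.67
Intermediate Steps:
D(c, C) = 3*C*c (D(c, C) = (3*c)*C = 3*C*c)
r(n) = -2 + n
b = -4 (b = 19 + (-47 - 3*8*(-1)) = 19 + (-47 - 1*(-24)) = 19 + (-47 + 24) = 19 - 23 = -4)
U = 90 (U = (6*5)*(-2 + 5) = 30*3 = 90)
j(x, S) = 92/3 + x/3 (j(x, S) = ⅔ + (x + 90)/3 = ⅔ + (90 + x)/3 = ⅔ + (30 + x/3) = 92/3 + x/3)
j(226 + b, 305)*4 = (92/3 + (226 - 4)/3)*4 = (92/3 + (⅓)*222)*4 = (92/3 + 74)*4 = (314/3)*4 = 1256/3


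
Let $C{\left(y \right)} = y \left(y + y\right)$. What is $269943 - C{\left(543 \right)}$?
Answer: $-319755$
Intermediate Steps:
$C{\left(y \right)} = 2 y^{2}$ ($C{\left(y \right)} = y 2 y = 2 y^{2}$)
$269943 - C{\left(543 \right)} = 269943 - 2 \cdot 543^{2} = 269943 - 2 \cdot 294849 = 269943 - 589698 = -319755$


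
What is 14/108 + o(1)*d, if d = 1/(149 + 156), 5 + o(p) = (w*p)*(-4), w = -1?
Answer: 2081/16470 ≈ 0.12635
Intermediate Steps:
o(p) = -5 + 4*p (o(p) = -5 - p*(-4) = -5 + 4*p)
d = 1/305 ≈ 0.0032787
14/108 + o(1)*d = 14/108 + (-5 + 4*1)*(1/305) = 14*(1/108) + (-5 + 4)*(1/305) = 7/54 - 1*1/305 = 7/54 - 1/305 = 2081/16470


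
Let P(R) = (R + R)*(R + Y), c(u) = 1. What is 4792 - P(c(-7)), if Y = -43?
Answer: 4876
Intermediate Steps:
P(R) = 2*R*(-43 + R) (P(R) = (R + R)*(R - 43) = (2*R)*(-43 + R) = 2*R*(-43 + R))
4792 - P(c(-7)) = 4792 - 2*(-43 + 1) = 4792 - 2*(-42) = 4792 - 1*(-84) = 4792 + 84 = 4876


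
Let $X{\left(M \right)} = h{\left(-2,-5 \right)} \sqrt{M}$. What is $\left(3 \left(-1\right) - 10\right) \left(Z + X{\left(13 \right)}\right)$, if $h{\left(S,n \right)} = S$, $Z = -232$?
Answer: $3016 + 26 \sqrt{13} \approx 3109.7$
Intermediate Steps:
$X{\left(M \right)} = - 2 \sqrt{M}$
$\left(3 \left(-1\right) - 10\right) \left(Z + X{\left(13 \right)}\right) = \left(3 \left(-1\right) - 10\right) \left(-232 - 2 \sqrt{13}\right) = \left(-3 - 10\right) \left(-232 - 2 \sqrt{13}\right) = - 13 \left(-232 - 2 \sqrt{13}\right) = 3016 + 26 \sqrt{13}$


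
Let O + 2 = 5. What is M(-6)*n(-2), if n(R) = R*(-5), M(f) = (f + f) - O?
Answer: -150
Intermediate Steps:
O = 3 (O = -2 + 5 = 3)
M(f) = -3 + 2*f (M(f) = (f + f) - 1*3 = 2*f - 3 = -3 + 2*f)
n(R) = -5*R
M(-6)*n(-2) = (-3 + 2*(-6))*(-5*(-2)) = (-3 - 12)*10 = -15*10 = -150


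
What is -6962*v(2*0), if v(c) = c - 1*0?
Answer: 0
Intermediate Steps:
v(c) = c (v(c) = c + 0 = c)
-6962*v(2*0) = -13924*0 = -6962*0 = 0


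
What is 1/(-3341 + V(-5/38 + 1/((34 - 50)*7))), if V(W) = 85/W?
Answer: -299/1179839 ≈ -0.00025342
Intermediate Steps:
1/(-3341 + V(-5/38 + 1/((34 - 50)*7))) = 1/(-3341 + 85/(-5/38 + 1/((34 - 50)*7))) = 1/(-3341 + 85/(-5*1/38 + (1/7)/(-16))) = 1/(-3341 + 85/(-5/38 - 1/16*1/7)) = 1/(-3341 + 85/(-5/38 - 1/112)) = 1/(-3341 + 85/(-299/2128)) = 1/(-3341 + 85*(-2128/299)) = 1/(-3341 - 180880/299) = 1/(-1179839/299) = -299/1179839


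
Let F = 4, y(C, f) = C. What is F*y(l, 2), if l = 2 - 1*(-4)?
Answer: 24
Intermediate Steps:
l = 6 (l = 2 + 4 = 6)
F*y(l, 2) = 4*6 = 24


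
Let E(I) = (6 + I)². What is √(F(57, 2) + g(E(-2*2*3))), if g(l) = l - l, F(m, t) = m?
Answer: √57 ≈ 7.5498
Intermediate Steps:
g(l) = 0
√(F(57, 2) + g(E(-2*2*3))) = √(57 + 0) = √57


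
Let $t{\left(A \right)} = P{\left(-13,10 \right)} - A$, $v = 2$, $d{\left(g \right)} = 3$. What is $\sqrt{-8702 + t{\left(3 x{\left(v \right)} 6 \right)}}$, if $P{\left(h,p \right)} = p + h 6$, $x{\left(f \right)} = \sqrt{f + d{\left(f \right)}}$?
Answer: $\sqrt{-8770 - 18 \sqrt{5}} \approx 93.863 i$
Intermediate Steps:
$x{\left(f \right)} = \sqrt{3 + f}$ ($x{\left(f \right)} = \sqrt{f + 3} = \sqrt{3 + f}$)
$P{\left(h,p \right)} = p + 6 h$
$t{\left(A \right)} = -68 - A$ ($t{\left(A \right)} = \left(10 + 6 \left(-13\right)\right) - A = \left(10 - 78\right) - A = -68 - A$)
$\sqrt{-8702 + t{\left(3 x{\left(v \right)} 6 \right)}} = \sqrt{-8702 - \left(68 + 3 \sqrt{3 + 2} \cdot 6\right)} = \sqrt{-8702 - \left(68 + 3 \sqrt{5} \cdot 6\right)} = \sqrt{-8702 - \left(68 + 18 \sqrt{5}\right)} = \sqrt{-8770 - 18 \sqrt{5}}$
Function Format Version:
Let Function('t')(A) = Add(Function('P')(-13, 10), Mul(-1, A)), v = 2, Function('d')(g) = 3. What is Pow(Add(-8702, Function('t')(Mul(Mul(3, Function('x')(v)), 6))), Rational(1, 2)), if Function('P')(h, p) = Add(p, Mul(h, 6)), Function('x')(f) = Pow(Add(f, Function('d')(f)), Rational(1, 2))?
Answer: Pow(Add(-8770, Mul(-18, Pow(5, Rational(1, 2)))), Rational(1, 2)) ≈ Mul(93.863, I)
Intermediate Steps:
Function('x')(f) = Pow(Add(3, f), Rational(1, 2)) (Function('x')(f) = Pow(Add(f, 3), Rational(1, 2)) = Pow(Add(3, f), Rational(1, 2)))
Function('P')(h, p) = Add(p, Mul(6, h))
Function('t')(A) = Add(-68, Mul(-1, A)) (Function('t')(A) = Add(Add(10, Mul(6, -13)), Mul(-1, A)) = Add(Add(10, -78), Mul(-1, A)) = Add(-68, Mul(-1, A)))
Pow(Add(-8702, Function('t')(Mul(Mul(3, Function('x')(v)), 6))), Rational(1, 2)) = Pow(Add(-8702, Add(-68, Mul(-1, Mul(Mul(3, Pow(Add(3, 2), Rational(1, 2))), 6)))), Rational(1, 2)) = Pow(Add(-8702, Add(-68, Mul(-1, Mul(Mul(3, Pow(5, Rational(1, 2))), 6)))), Rational(1, 2)) = Pow(Add(-8702, Add(-68, Mul(-1, Mul(18, Pow(5, Rational(1, 2)))))), Rational(1, 2)) = Pow(Add(-8702, Add(-68, Mul(-18, Pow(5, Rational(1, 2))))), Rational(1, 2)) = Pow(Add(-8770, Mul(-18, Pow(5, Rational(1, 2)))), Rational(1, 2))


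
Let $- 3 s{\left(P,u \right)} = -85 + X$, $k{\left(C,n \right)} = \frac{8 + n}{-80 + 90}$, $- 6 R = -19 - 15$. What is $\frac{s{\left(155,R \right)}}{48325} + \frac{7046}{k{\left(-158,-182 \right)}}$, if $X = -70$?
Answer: $- \frac{113499017}{280285} \approx -404.94$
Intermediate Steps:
$R = \frac{17}{3}$ ($R = - \frac{-19 - 15}{6} = \left(- \frac{1}{6}\right) \left(-34\right) = \frac{17}{3} \approx 5.6667$)
$k{\left(C,n \right)} = \frac{4}{5} + \frac{n}{10}$ ($k{\left(C,n \right)} = \frac{8 + n}{10} = \left(8 + n\right) \frac{1}{10} = \frac{4}{5} + \frac{n}{10}$)
$s{\left(P,u \right)} = \frac{155}{3}$ ($s{\left(P,u \right)} = - \frac{-85 - 70}{3} = \left(- \frac{1}{3}\right) \left(-155\right) = \frac{155}{3}$)
$\frac{s{\left(155,R \right)}}{48325} + \frac{7046}{k{\left(-158,-182 \right)}} = \frac{155}{3 \cdot 48325} + \frac{7046}{\frac{4}{5} + \frac{1}{10} \left(-182\right)} = \frac{155}{3} \cdot \frac{1}{48325} + \frac{7046}{\frac{4}{5} - \frac{91}{5}} = \frac{31}{28995} + \frac{7046}{- \frac{87}{5}} = \frac{31}{28995} + 7046 \left(- \frac{5}{87}\right) = \frac{31}{28995} - \frac{35230}{87} = - \frac{113499017}{280285}$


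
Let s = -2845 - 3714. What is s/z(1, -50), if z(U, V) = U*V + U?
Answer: 937/7 ≈ 133.86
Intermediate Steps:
z(U, V) = U + U*V
s = -6559
s/z(1, -50) = -6559/(1 - 50) = -6559/(1*(-49)) = -6559/(-49) = -6559*(-1/49) = 937/7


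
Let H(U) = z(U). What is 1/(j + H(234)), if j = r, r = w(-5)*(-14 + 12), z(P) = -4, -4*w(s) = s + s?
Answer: -⅑ ≈ -0.11111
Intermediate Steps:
w(s) = -s/2 (w(s) = -(s + s)/4 = -s/2)
r = -5 (r = (-½*(-5))*(-14 + 12) = (5/2)*(-2) = -5)
H(U) = -4
j = -5
1/(j + H(234)) = 1/(-5 - 4) = 1/(-9) = -⅑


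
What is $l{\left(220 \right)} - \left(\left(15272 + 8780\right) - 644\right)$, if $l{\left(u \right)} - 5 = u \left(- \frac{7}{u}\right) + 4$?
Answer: $-23406$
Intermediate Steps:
$l{\left(u \right)} = 2$ ($l{\left(u \right)} = 5 + \left(u \left(- \frac{7}{u}\right) + 4\right) = 5 + \left(-7 + 4\right) = 5 - 3 = 2$)
$l{\left(220 \right)} - \left(\left(15272 + 8780\right) - 644\right) = 2 - \left(\left(15272 + 8780\right) - 644\right) = 2 - \left(24052 - 644\right) = 2 - 23408 = -23406$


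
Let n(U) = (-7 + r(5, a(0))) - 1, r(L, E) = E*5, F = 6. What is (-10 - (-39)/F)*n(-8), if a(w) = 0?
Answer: 28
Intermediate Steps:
r(L, E) = 5*E
n(U) = -8 (n(U) = (-7 + 5*0) - 1 = (-7 + 0) - 1 = -7 - 1 = -8)
(-10 - (-39)/F)*n(-8) = (-10 - (-39)/6)*(-8) = (-10 - 1*(-13/2))*(-8) = (-10 + 13/2)*(-8) = -7/2*(-8) = 28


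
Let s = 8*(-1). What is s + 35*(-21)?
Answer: -743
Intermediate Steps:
s = -8
s + 35*(-21) = -8 + 35*(-21) = -8 - 735 = -743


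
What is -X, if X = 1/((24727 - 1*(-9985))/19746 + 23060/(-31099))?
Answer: -307040427/312082864 ≈ -0.98384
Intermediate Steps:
X = 307040427/312082864 (X = 1/((24727 + 9985)*(1/19746) + 23060*(-1/31099)) = 1/(34712*(1/19746) - 23060/31099) = 1/(17356/9873 - 23060/31099) = 1/(312082864/307040427) = 307040427/312082864 ≈ 0.98384)
-X = -1*307040427/312082864 = -307040427/312082864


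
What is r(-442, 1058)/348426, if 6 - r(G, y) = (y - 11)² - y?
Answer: -1095145/348426 ≈ -3.1431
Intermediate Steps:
r(G, y) = 6 + y - (-11 + y)² (r(G, y) = 6 - ((y - 11)² - y) = 6 - ((-11 + y)² - y) = 6 + (y - (-11 + y)²) = 6 + y - (-11 + y)²)
r(-442, 1058)/348426 = (6 + 1058 - (-11 + 1058)²)/348426 = (6 + 1058 - 1*1047²)*(1/348426) = (6 + 1058 - 1*1096209)*(1/348426) = (6 + 1058 - 1096209)*(1/348426) = -1095145*1/348426 = -1095145/348426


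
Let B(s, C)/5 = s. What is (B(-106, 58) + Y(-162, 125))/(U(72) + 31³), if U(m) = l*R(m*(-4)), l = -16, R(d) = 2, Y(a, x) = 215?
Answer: -315/29759 ≈ -0.010585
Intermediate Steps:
B(s, C) = 5*s
U(m) = -32 (U(m) = -16*2 = -32)
(B(-106, 58) + Y(-162, 125))/(U(72) + 31³) = (5*(-106) + 215)/(-32 + 31³) = (-530 + 215)/(-32 + 29791) = -315/29759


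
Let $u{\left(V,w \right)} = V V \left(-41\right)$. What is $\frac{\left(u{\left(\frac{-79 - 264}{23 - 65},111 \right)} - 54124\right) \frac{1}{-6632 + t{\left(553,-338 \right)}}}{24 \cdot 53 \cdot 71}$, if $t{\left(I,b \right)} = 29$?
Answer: $\frac{2046905}{21467884896} \approx 9.5347 \cdot 10^{-5}$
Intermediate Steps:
$u{\left(V,w \right)} = - 41 V^{2}$ ($u{\left(V,w \right)} = V^{2} \left(-41\right) = - 41 V^{2}$)
$\frac{\left(u{\left(\frac{-79 - 264}{23 - 65},111 \right)} - 54124\right) \frac{1}{-6632 + t{\left(553,-338 \right)}}}{24 \cdot 53 \cdot 71} = \frac{\left(- 41 \left(\frac{-79 - 264}{23 - 65}\right)^{2} - 54124\right) \frac{1}{-6632 + 29}}{24 \cdot 53 \cdot 71} = \frac{\left(- 41 \left(- \frac{343}{-42}\right)^{2} - 54124\right) \frac{1}{-6603}}{1272 \cdot 71} = \frac{\left(- 41 \left(\left(-343\right) \left(- \frac{1}{42}\right)\right)^{2} - 54124\right) \left(- \frac{1}{6603}\right)}{90312} = \left(- 41 \left(\frac{49}{6}\right)^{2} - 54124\right) \left(- \frac{1}{6603}\right) \frac{1}{90312} = \left(\left(-41\right) \frac{2401}{36} - 54124\right) \left(- \frac{1}{6603}\right) \frac{1}{90312} = \left(- \frac{98441}{36} - 54124\right) \left(- \frac{1}{6603}\right) \frac{1}{90312} = \left(- \frac{2046905}{36}\right) \left(- \frac{1}{6603}\right) \frac{1}{90312} = \frac{2046905}{237708} \cdot \frac{1}{90312} = \frac{2046905}{21467884896}$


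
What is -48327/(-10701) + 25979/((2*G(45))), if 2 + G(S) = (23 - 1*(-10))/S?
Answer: -1389394253/135546 ≈ -10250.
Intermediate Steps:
G(S) = -2 + 33/S (G(S) = -2 + (23 - 1*(-10))/S = -2 + (23 + 10)/S = -2 + 33/S)
-48327/(-10701) + 25979/((2*G(45))) = -48327/(-10701) + 25979/((2*(-2 + 33/45))) = -48327*(-1/10701) + 25979/((2*(-2 + 33*(1/45)))) = 16109/3567 + 25979/((2*(-2 + 11/15))) = 16109/3567 + 25979/((2*(-19/15))) = 16109/3567 + 25979/(-38/15) = 16109/3567 + 25979*(-15/38) = 16109/3567 - 389685/38 = -1389394253/135546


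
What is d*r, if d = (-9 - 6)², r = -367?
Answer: -82575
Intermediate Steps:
d = 225 (d = (-15)² = 225)
d*r = 225*(-367) = -82575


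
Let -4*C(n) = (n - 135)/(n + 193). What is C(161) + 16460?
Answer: 11653667/708 ≈ 16460.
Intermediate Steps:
C(n) = -(-135 + n)/(4*(193 + n)) (C(n) = -(n - 135)/(4*(n + 193)) = -(-135 + n)/(4*(193 + n)))
C(161) + 16460 = (135 - 1*161)/(4*(193 + 161)) + 16460 = (¼)*(135 - 161)/354 + 16460 = (¼)*(1/354)*(-26) + 16460 = -13/708 + 16460 = 11653667/708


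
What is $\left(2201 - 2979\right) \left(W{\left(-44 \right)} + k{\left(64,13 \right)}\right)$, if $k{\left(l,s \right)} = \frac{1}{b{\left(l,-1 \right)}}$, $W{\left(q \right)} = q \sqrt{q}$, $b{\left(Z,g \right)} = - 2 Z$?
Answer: $\frac{389}{64} + 68464 i \sqrt{11} \approx 6.0781 + 2.2707 \cdot 10^{5} i$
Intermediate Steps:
$W{\left(q \right)} = q^{\frac{3}{2}}$
$k{\left(l,s \right)} = - \frac{1}{2 l}$ ($k{\left(l,s \right)} = \frac{1}{\left(-2\right) l} = - \frac{1}{2 l}$)
$\left(2201 - 2979\right) \left(W{\left(-44 \right)} + k{\left(64,13 \right)}\right) = \left(2201 - 2979\right) \left(\left(-44\right)^{\frac{3}{2}} - \frac{1}{2 \cdot 64}\right) = - 778 \left(- 88 i \sqrt{11} - \frac{1}{128}\right) = - 778 \left(- \frac{1}{128} - 88 i \sqrt{11}\right) = \frac{389}{64} + 68464 i \sqrt{11}$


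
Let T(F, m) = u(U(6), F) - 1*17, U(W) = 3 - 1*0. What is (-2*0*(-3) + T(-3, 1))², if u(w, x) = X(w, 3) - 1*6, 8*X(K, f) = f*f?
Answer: 30625/64 ≈ 478.52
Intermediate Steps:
X(K, f) = f²/8 (X(K, f) = (f*f)/8 = f²/8)
U(W) = 3 (U(W) = 3 + 0 = 3)
u(w, x) = -39/8 (u(w, x) = (⅛)*3² - 1*6 = (⅛)*9 - 6 = 9/8 - 6 = -39/8)
T(F, m) = -175/8 (T(F, m) = -39/8 - 1*17 = -39/8 - 17 = -175/8)
(-2*0*(-3) + T(-3, 1))² = (-2*0*(-3) - 175/8)² = (0*(-3) - 175/8)² = (0 - 175/8)² = (-175/8)² = 30625/64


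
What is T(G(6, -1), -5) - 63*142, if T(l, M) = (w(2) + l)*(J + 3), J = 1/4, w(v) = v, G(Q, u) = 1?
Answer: -35745/4 ≈ -8936.3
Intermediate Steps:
J = ¼ ≈ 0.25000
T(l, M) = 13/2 + 13*l/4 (T(l, M) = (2 + l)*(¼ + 3) = (2 + l)*(13/4) = 13/2 + 13*l/4)
T(G(6, -1), -5) - 63*142 = (13/2 + (13/4)*1) - 63*142 = (13/2 + 13/4) - 8946 = 39/4 - 8946 = -35745/4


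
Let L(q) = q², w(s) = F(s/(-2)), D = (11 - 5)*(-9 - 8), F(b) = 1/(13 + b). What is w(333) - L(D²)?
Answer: -33230667314/307 ≈ -1.0824e+8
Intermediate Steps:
D = -102 (D = 6*(-17) = -102)
w(s) = 1/(13 - s/2) (w(s) = 1/(13 + s/(-2)) = 1/(13 + s*(-½)) = 1/(13 - s/2))
w(333) - L(D²) = -2/(-26 + 333) - ((-102)²)² = -2/307 - 1*10404² = -2*1/307 - 1*108243216 = -2/307 - 108243216 = -33230667314/307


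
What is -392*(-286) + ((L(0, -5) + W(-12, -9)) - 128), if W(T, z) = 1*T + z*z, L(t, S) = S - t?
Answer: 112048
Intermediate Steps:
W(T, z) = T + z²
-392*(-286) + ((L(0, -5) + W(-12, -9)) - 128) = -392*(-286) + (((-5 - 1*0) + (-12 + (-9)²)) - 128) = 112112 + (((-5 + 0) + (-12 + 81)) - 128) = 112112 + ((-5 + 69) - 128) = 112112 + (64 - 128) = 112112 - 64 = 112048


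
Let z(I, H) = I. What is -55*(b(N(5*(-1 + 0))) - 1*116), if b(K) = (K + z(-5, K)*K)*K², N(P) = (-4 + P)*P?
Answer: 20053880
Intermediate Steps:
N(P) = P*(-4 + P)
b(K) = -4*K³ (b(K) = (K - 5*K)*K² = (-4*K)*K² = -4*K³)
-55*(b(N(5*(-1 + 0))) - 1*116) = -55*(-4*125*(-1 + 0)³*(-4 + 5*(-1 + 0))³ - 1*116) = -55*(-4*(-125*(-4 + 5*(-1))³) - 116) = -55*(-4*(-125*(-4 - 5)³) - 116) = -55*(-4*(-5*(-9))³ - 116) = -55*(-4*45³ - 116) = -55*(-4*91125 - 116) = -55*(-364500 - 116) = -55*(-364616) = 20053880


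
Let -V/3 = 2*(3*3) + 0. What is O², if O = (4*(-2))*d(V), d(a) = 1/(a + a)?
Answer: 4/729 ≈ 0.0054870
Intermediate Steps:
V = -54 (V = -3*(2*(3*3) + 0) = -3*(2*9 + 0) = -3*(18 + 0) = -3*18 = -54)
d(a) = 1/(2*a)
O = 2/27 (O = (4*(-2))*((½)/(-54)) = -4*(-1)/54 = -8*(-1/108) = 2/27 ≈ 0.074074)
O² = (2/27)² = 4/729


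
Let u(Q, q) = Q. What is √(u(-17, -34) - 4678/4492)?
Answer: I*√91010166/2246 ≈ 4.2475*I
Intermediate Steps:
√(u(-17, -34) - 4678/4492) = √(-17 - 4678/4492) = √(-17 - 4678*1/4492) = √(-17 - 2339/2246) = √(-40521/2246) = I*√91010166/2246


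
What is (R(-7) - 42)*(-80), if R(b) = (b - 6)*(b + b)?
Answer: -11200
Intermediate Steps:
R(b) = 2*b*(-6 + b) (R(b) = (-6 + b)*(2*b) = 2*b*(-6 + b))
(R(-7) - 42)*(-80) = (2*(-7)*(-6 - 7) - 42)*(-80) = (2*(-7)*(-13) - 42)*(-80) = (182 - 42)*(-80) = 140*(-80) = -11200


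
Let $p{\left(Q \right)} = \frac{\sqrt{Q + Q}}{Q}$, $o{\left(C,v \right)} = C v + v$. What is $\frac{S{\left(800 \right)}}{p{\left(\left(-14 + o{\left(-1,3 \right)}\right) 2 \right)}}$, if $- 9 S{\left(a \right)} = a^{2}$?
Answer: $- \frac{640000 i \sqrt{14}}{9} \approx - 2.6607 \cdot 10^{5} i$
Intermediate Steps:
$S{\left(a \right)} = - \frac{a^{2}}{9}$
$o{\left(C,v \right)} = v + C v$
$p{\left(Q \right)} = \frac{\sqrt{2}}{\sqrt{Q}}$ ($p{\left(Q \right)} = \frac{\sqrt{2 Q}}{Q} = \frac{\sqrt{2} \sqrt{Q}}{Q} = \frac{\sqrt{2}}{\sqrt{Q}}$)
$\frac{S{\left(800 \right)}}{p{\left(\left(-14 + o{\left(-1,3 \right)}\right) 2 \right)}} = \frac{\left(- \frac{1}{9}\right) 800^{2}}{\sqrt{2} \frac{1}{\sqrt{\left(-14 + 3 \left(1 - 1\right)\right) 2}}} = \frac{\left(- \frac{1}{9}\right) 640000}{\sqrt{2} \frac{1}{\sqrt{\left(-14 + 3 \cdot 0\right) 2}}} = - \frac{640000}{9 \frac{\sqrt{2}}{\sqrt{2} \sqrt{-14 + 0}}} = - \frac{640000}{9 \frac{\sqrt{2}}{2 i \sqrt{7}}} = - \frac{640000}{9 \sqrt{2} \left(- \frac{i \sqrt{7}}{14}\right)} = - \frac{640000}{9 \left(- \frac{i \sqrt{14}}{14}\right)} = - \frac{640000 i \sqrt{14}}{9}$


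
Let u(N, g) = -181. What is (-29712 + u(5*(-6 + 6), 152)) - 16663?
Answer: -46556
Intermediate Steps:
(-29712 + u(5*(-6 + 6), 152)) - 16663 = (-29712 - 181) - 16663 = -29893 - 16663 = -46556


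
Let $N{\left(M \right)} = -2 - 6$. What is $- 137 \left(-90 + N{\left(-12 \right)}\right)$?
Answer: $13426$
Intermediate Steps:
$N{\left(M \right)} = -8$ ($N{\left(M \right)} = -2 - 6 = -8$)
$- 137 \left(-90 + N{\left(-12 \right)}\right) = - 137 \left(-90 - 8\right) = \left(-137\right) \left(-98\right) = 13426$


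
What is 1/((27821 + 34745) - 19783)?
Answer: 1/42783 ≈ 2.3374e-5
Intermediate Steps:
1/((27821 + 34745) - 19783) = 1/(62566 - 19783) = 1/42783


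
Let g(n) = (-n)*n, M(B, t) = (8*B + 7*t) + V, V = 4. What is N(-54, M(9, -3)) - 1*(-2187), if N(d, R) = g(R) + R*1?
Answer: -783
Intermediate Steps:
M(B, t) = 4 + 7*t + 8*B (M(B, t) = (8*B + 7*t) + 4 = (7*t + 8*B) + 4 = 4 + 7*t + 8*B)
g(n) = -n**2
N(d, R) = R - R**2 (N(d, R) = -R**2 + R*1 = -R**2 + R = R - R**2)
N(-54, M(9, -3)) - 1*(-2187) = (4 + 7*(-3) + 8*9)*(1 - (4 + 7*(-3) + 8*9)) - 1*(-2187) = (4 - 21 + 72)*(1 - (4 - 21 + 72)) + 2187 = 55*(1 - 1*55) + 2187 = 55*(1 - 55) + 2187 = 55*(-54) + 2187 = -2970 + 2187 = -783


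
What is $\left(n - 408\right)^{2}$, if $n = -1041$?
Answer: $2099601$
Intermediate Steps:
$\left(n - 408\right)^{2} = \left(-1041 - 408\right)^{2} = \left(-1449\right)^{2} = 2099601$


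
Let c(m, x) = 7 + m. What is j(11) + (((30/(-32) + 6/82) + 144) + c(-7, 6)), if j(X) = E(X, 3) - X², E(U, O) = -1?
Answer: 13865/656 ≈ 21.136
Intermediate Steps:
j(X) = -1 - X²
j(11) + (((30/(-32) + 6/82) + 144) + c(-7, 6)) = (-1 - 1*11²) + (((30/(-32) + 6/82) + 144) + (7 - 7)) = (-1 - 1*121) + (((30*(-1/32) + 6*(1/82)) + 144) + 0) = (-1 - 121) + (((-15/16 + 3/41) + 144) + 0) = -122 + ((-567/656 + 144) + 0) = -122 + (93897/656 + 0) = -122 + 93897/656 = 13865/656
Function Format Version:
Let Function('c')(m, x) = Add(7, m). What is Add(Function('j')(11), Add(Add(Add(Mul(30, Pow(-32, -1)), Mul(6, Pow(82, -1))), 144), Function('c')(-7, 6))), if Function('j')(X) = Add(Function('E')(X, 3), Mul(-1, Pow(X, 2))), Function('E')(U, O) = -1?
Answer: Rational(13865, 656) ≈ 21.136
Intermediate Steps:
Function('j')(X) = Add(-1, Mul(-1, Pow(X, 2)))
Add(Function('j')(11), Add(Add(Add(Mul(30, Pow(-32, -1)), Mul(6, Pow(82, -1))), 144), Function('c')(-7, 6))) = Add(Add(-1, Mul(-1, Pow(11, 2))), Add(Add(Add(Mul(30, Pow(-32, -1)), Mul(6, Pow(82, -1))), 144), Add(7, -7))) = Add(Add(-1, Mul(-1, 121)), Add(Add(Add(Mul(30, Rational(-1, 32)), Mul(6, Rational(1, 82))), 144), 0)) = Add(Add(-1, -121), Add(Add(Add(Rational(-15, 16), Rational(3, 41)), 144), 0)) = Add(-122, Add(Add(Rational(-567, 656), 144), 0)) = Add(-122, Add(Rational(93897, 656), 0)) = Add(-122, Rational(93897, 656)) = Rational(13865, 656)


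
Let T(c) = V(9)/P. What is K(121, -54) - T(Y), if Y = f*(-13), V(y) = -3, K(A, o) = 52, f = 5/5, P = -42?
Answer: 727/14 ≈ 51.929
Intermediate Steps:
f = 1 (f = 5*(⅕) = 1)
Y = -13 (Y = 1*(-13) = -13)
T(c) = 1/14 (T(c) = -3/(-42) = -3*(-1/42) = 1/14)
K(121, -54) - T(Y) = 52 - 1*1/14 = 52 - 1/14 = 727/14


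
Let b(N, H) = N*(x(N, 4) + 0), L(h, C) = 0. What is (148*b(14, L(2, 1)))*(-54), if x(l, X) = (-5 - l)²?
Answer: -40391568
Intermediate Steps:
b(N, H) = N*(5 + N)² (b(N, H) = N*((5 + N)² + 0) = N*(5 + N)²)
(148*b(14, L(2, 1)))*(-54) = (148*(14*(5 + 14)²))*(-54) = (148*(14*19²))*(-54) = (148*(14*361))*(-54) = (148*5054)*(-54) = 747992*(-54) = -40391568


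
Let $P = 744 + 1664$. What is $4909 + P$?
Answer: $7317$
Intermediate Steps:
$P = 2408$
$4909 + P = 4909 + 2408 = 7317$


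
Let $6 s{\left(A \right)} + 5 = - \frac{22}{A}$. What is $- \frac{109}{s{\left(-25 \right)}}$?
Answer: $\frac{16350}{103} \approx 158.74$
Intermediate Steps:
$s{\left(A \right)} = - \frac{5}{6} - \frac{11}{3 A}$ ($s{\left(A \right)} = - \frac{5}{6} + \frac{\left(-22\right) \frac{1}{A}}{6} = - \frac{5}{6} - \frac{11}{3 A}$)
$- \frac{109}{s{\left(-25 \right)}} = - \frac{109}{\frac{1}{6} \frac{1}{-25} \left(-22 - -125\right)} = - \frac{109}{\frac{1}{6} \left(- \frac{1}{25}\right) \left(-22 + 125\right)} = - \frac{109}{\frac{1}{6} \left(- \frac{1}{25}\right) 103} = - \frac{109}{- \frac{103}{150}} = \left(-109\right) \left(- \frac{150}{103}\right) = \frac{16350}{103}$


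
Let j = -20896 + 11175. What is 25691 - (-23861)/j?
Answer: 249718350/9721 ≈ 25689.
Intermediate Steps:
j = -9721
25691 - (-23861)/j = 25691 - (-23861)/(-9721) = 25691 - (-23861)*(-1)/9721 = 25691 - 1*23861/9721 = 25691 - 23861/9721 = 249718350/9721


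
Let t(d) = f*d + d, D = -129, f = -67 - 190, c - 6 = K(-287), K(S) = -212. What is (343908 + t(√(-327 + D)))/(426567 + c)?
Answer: 343908/426361 - 512*I*√114/426361 ≈ 0.80661 - 0.012822*I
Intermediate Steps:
c = -206 (c = 6 - 212 = -206)
f = -257
t(d) = -256*d (t(d) = -257*d + d = -256*d)
(343908 + t(√(-327 + D)))/(426567 + c) = (343908 - 256*√(-327 - 129))/(426567 - 206) = (343908 - 512*I*√114)/426361 = (343908 - 512*I*√114)*(1/426361) = 343908/426361 - 512*I*√114/426361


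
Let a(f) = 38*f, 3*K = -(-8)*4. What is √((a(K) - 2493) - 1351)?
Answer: 2*I*√7737/3 ≈ 58.64*I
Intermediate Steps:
K = 32/3 (K = (-(-8)*4)/3 = (-8*(-4))/3 = (⅓)*32 = 32/3 ≈ 10.667)
√((a(K) - 2493) - 1351) = √((38*(32/3) - 2493) - 1351) = √((1216/3 - 2493) - 1351) = √(-6263/3 - 1351) = √(-10316/3) = 2*I*√7737/3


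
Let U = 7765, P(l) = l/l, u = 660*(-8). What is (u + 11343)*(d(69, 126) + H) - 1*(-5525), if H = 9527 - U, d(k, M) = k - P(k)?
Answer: 11100815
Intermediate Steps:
u = -5280
P(l) = 1
d(k, M) = -1 + k (d(k, M) = k - 1*1 = k - 1 = -1 + k)
H = 1762 (H = 9527 - 1*7765 = 9527 - 7765 = 1762)
(u + 11343)*(d(69, 126) + H) - 1*(-5525) = (-5280 + 11343)*((-1 + 69) + 1762) - 1*(-5525) = 6063*(68 + 1762) + 5525 = 6063*1830 + 5525 = 11095290 + 5525 = 11100815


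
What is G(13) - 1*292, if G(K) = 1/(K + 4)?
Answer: -4963/17 ≈ -291.94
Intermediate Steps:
G(K) = 1/(4 + K)
G(13) - 1*292 = 1/(4 + 13) - 1*292 = 1/17 - 292 = -4963/17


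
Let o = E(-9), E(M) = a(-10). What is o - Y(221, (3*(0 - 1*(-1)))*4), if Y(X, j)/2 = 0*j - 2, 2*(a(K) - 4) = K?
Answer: 3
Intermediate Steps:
a(K) = 4 + K/2
Y(X, j) = -4 (Y(X, j) = 2*(0*j - 2) = 2*(0 - 2) = 2*(-2) = -4)
E(M) = -1 (E(M) = 4 + (½)*(-10) = 4 - 5 = -1)
o = -1
o - Y(221, (3*(0 - 1*(-1)))*4) = -1 - 1*(-4) = -1 + 4 = 3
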